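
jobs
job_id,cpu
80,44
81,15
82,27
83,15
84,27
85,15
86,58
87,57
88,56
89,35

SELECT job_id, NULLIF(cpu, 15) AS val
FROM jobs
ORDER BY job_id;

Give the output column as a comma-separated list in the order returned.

44, NULL, 27, NULL, 27, NULL, 58, 57, 56, 35

job_id=80: cpu=44 vs 15: differ → 44
job_id=81: cpu=15 vs 15: equal → NULL
job_id=82: cpu=27 vs 15: differ → 27
job_id=83: cpu=15 vs 15: equal → NULL
job_id=84: cpu=27 vs 15: differ → 27
job_id=85: cpu=15 vs 15: equal → NULL
job_id=86: cpu=58 vs 15: differ → 58
job_id=87: cpu=57 vs 15: differ → 57
job_id=88: cpu=56 vs 15: differ → 56
job_id=89: cpu=35 vs 15: differ → 35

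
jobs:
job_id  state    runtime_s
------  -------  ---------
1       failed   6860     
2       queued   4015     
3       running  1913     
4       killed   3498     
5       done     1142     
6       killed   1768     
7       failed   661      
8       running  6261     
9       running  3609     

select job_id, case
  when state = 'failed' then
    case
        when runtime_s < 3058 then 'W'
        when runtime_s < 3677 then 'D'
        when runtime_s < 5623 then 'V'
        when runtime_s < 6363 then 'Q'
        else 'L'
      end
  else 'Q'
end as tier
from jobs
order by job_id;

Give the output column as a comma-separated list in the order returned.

job_id=1: state='failed' → inner[ELSE] → L
job_id=2: state='queued' → outer ELSE → Q
job_id=3: state='running' → outer ELSE → Q
job_id=4: state='killed' → outer ELSE → Q
job_id=5: state='done' → outer ELSE → Q
job_id=6: state='killed' → outer ELSE → Q
job_id=7: state='failed' → inner[runtime_s < 3058] → W
job_id=8: state='running' → outer ELSE → Q
job_id=9: state='running' → outer ELSE → Q

L, Q, Q, Q, Q, Q, W, Q, Q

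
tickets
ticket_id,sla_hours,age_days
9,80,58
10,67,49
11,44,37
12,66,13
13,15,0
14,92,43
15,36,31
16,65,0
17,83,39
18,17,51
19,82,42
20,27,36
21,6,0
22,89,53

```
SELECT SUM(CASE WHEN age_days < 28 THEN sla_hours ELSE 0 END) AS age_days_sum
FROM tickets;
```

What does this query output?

152

ticket_id=9: ✗
ticket_id=10: ✗
ticket_id=11: ✗
ticket_id=12: ✓ → 66
ticket_id=13: ✓ → 15
ticket_id=14: ✗
ticket_id=15: ✗
ticket_id=16: ✓ → 65
ticket_id=17: ✗
ticket_id=18: ✗
ticket_id=19: ✗
ticket_id=20: ✗
ticket_id=21: ✓ → 6
ticket_id=22: ✗
age_days_sum = 66 + 15 + 65 + 6 = 152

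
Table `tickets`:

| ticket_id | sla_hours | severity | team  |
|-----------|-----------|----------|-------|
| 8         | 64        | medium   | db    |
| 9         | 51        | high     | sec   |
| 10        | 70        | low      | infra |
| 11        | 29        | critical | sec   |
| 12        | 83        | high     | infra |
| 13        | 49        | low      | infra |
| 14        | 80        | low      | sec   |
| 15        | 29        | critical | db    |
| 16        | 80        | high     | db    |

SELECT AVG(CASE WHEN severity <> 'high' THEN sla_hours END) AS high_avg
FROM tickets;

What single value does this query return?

ticket_id=8: ✓ → 64
ticket_id=9: ✗
ticket_id=10: ✓ → 70
ticket_id=11: ✓ → 29
ticket_id=12: ✗
ticket_id=13: ✓ → 49
ticket_id=14: ✓ → 80
ticket_id=15: ✓ → 29
ticket_id=16: ✗
high_avg = (64 + 70 + 29 + 49 + 80 + 29) / 6 = 53.5

53.5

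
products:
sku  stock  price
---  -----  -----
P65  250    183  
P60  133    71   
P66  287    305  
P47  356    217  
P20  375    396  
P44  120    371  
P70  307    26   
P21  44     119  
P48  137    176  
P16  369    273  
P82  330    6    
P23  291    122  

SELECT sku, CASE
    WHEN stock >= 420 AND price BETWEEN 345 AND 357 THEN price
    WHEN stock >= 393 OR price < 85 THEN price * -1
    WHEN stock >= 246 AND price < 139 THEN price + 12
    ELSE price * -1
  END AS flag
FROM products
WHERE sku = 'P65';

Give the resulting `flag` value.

sku = P65: stock=250, price=183.
stock >= 420 AND price BETWEEN 345 AND 357 → false
stock >= 393 OR price < 85 → false
stock >= 246 AND price < 139 → false
No prior WHEN matched → ELSE → -183

-183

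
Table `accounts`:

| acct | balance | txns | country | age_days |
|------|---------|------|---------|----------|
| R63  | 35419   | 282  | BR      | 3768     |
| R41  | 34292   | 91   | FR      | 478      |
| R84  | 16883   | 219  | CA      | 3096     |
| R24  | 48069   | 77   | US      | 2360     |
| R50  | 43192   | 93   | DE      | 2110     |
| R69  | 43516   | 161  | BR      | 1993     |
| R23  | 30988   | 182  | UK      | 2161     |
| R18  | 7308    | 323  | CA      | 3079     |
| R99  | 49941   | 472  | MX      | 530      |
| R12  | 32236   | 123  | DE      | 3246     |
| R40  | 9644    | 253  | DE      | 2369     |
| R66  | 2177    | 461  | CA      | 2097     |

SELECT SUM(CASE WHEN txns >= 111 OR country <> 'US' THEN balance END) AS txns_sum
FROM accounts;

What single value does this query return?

acct=R63: ✓ → 35419
acct=R41: ✓ → 34292
acct=R84: ✓ → 16883
acct=R24: ✗
acct=R50: ✓ → 43192
acct=R69: ✓ → 43516
acct=R23: ✓ → 30988
acct=R18: ✓ → 7308
acct=R99: ✓ → 49941
acct=R12: ✓ → 32236
acct=R40: ✓ → 9644
acct=R66: ✓ → 2177
txns_sum = 35419 + 34292 + 16883 + 43192 + 43516 + 30988 + 7308 + 49941 + 32236 + 9644 + 2177 = 305596

305596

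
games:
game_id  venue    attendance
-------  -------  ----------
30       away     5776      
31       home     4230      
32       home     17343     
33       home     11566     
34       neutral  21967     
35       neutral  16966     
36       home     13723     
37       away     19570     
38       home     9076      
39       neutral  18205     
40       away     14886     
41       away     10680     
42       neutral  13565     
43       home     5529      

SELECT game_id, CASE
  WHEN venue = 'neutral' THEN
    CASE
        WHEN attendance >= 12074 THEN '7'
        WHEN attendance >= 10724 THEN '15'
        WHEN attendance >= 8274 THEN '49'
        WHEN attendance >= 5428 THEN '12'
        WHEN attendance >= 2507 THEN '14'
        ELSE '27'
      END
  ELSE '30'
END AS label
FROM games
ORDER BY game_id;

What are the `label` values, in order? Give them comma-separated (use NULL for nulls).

30, 30, 30, 30, 7, 7, 30, 30, 30, 7, 30, 30, 7, 30

game_id=30: venue='away' → outer ELSE → 30
game_id=31: venue='home' → outer ELSE → 30
game_id=32: venue='home' → outer ELSE → 30
game_id=33: venue='home' → outer ELSE → 30
game_id=34: venue='neutral' → inner[attendance >= 12074] → 7
game_id=35: venue='neutral' → inner[attendance >= 12074] → 7
game_id=36: venue='home' → outer ELSE → 30
game_id=37: venue='away' → outer ELSE → 30
game_id=38: venue='home' → outer ELSE → 30
game_id=39: venue='neutral' → inner[attendance >= 12074] → 7
game_id=40: venue='away' → outer ELSE → 30
game_id=41: venue='away' → outer ELSE → 30
game_id=42: venue='neutral' → inner[attendance >= 12074] → 7
game_id=43: venue='home' → outer ELSE → 30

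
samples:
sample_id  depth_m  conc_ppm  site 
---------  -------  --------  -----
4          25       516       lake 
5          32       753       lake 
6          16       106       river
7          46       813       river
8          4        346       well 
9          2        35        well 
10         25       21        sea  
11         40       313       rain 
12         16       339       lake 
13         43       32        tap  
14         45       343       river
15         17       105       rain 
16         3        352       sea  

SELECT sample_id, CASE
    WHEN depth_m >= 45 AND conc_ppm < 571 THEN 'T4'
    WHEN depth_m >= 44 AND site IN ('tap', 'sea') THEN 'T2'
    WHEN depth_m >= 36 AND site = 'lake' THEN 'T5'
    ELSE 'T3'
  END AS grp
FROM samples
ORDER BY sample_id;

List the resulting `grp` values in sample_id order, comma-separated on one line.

sample_id=4: ELSE → T3
sample_id=5: ELSE → T3
sample_id=6: ELSE → T3
sample_id=7: ELSE → T3
sample_id=8: ELSE → T3
sample_id=9: ELSE → T3
sample_id=10: ELSE → T3
sample_id=11: ELSE → T3
sample_id=12: ELSE → T3
sample_id=13: ELSE → T3
sample_id=14: depth_m >= 45 AND conc_ppm < 571 → T4
sample_id=15: ELSE → T3
sample_id=16: ELSE → T3

T3, T3, T3, T3, T3, T3, T3, T3, T3, T3, T4, T3, T3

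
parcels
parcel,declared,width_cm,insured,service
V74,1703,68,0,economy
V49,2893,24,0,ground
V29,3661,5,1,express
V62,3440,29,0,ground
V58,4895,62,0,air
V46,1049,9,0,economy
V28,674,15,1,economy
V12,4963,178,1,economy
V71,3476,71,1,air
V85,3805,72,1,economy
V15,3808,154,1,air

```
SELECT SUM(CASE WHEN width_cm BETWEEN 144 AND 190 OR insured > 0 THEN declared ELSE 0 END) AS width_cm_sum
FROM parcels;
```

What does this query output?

parcel=V74: ✗
parcel=V49: ✗
parcel=V29: ✓ → 3661
parcel=V62: ✗
parcel=V58: ✗
parcel=V46: ✗
parcel=V28: ✓ → 674
parcel=V12: ✓ → 4963
parcel=V71: ✓ → 3476
parcel=V85: ✓ → 3805
parcel=V15: ✓ → 3808
width_cm_sum = 3661 + 674 + 4963 + 3476 + 3805 + 3808 = 20387

20387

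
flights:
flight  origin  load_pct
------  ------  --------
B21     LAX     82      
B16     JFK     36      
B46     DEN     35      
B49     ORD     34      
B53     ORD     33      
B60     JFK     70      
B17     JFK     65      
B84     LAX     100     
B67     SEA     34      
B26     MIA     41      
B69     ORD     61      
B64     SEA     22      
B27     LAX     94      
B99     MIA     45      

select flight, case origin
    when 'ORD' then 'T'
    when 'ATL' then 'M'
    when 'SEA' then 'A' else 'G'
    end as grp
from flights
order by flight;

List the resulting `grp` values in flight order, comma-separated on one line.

G, G, G, G, G, G, T, T, G, A, A, T, G, G

flight=B16: ELSE → G
flight=B17: ELSE → G
flight=B21: ELSE → G
flight=B26: ELSE → G
flight=B27: ELSE → G
flight=B46: ELSE → G
flight=B49: origin='ORD' → T
flight=B53: origin='ORD' → T
flight=B60: ELSE → G
flight=B64: origin='SEA' → A
flight=B67: origin='SEA' → A
flight=B69: origin='ORD' → T
flight=B84: ELSE → G
flight=B99: ELSE → G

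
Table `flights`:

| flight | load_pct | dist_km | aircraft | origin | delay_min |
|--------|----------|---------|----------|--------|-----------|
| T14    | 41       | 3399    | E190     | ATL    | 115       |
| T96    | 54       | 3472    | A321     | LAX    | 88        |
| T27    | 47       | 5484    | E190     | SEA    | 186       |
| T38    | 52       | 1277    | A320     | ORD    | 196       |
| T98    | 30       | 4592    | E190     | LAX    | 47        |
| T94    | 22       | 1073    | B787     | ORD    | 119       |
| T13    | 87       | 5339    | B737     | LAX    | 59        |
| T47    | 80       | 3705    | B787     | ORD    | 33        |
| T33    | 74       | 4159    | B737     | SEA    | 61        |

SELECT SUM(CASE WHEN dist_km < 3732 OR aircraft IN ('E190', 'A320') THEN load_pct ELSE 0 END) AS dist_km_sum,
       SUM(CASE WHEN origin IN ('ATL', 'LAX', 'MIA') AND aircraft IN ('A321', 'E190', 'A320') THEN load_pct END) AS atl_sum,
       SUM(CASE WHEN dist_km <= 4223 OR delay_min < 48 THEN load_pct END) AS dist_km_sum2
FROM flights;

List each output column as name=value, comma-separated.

[dist_km_sum: dist_km < 3732 OR aircraft IN ('E190', 'A320')]
flight=T14: ✓ → 41
flight=T96: ✓ → 54
flight=T27: ✓ → 47
flight=T38: ✓ → 52
flight=T98: ✓ → 30
flight=T94: ✓ → 22
flight=T13: ✗
flight=T47: ✓ → 80
flight=T33: ✗
dist_km_sum = 41 + 54 + 47 + 52 + 30 + 22 + 80 = 326
—
[atl_sum: origin IN ('ATL', 'LAX', 'MIA') AND aircraft IN ('A321', 'E190', 'A320')]
flight=T14: ✓ → 41
flight=T96: ✓ → 54
flight=T27: ✗
flight=T38: ✗
flight=T98: ✓ → 30
flight=T94: ✗
flight=T13: ✗
flight=T47: ✗
flight=T33: ✗
atl_sum = 41 + 54 + 30 = 125
—
[dist_km_sum2: dist_km <= 4223 OR delay_min < 48]
flight=T14: ✓ → 41
flight=T96: ✓ → 54
flight=T27: ✗
flight=T38: ✓ → 52
flight=T98: ✓ → 30
flight=T94: ✓ → 22
flight=T13: ✗
flight=T47: ✓ → 80
flight=T33: ✓ → 74
dist_km_sum2 = 41 + 54 + 52 + 30 + 22 + 80 + 74 = 353

dist_km_sum=326, atl_sum=125, dist_km_sum2=353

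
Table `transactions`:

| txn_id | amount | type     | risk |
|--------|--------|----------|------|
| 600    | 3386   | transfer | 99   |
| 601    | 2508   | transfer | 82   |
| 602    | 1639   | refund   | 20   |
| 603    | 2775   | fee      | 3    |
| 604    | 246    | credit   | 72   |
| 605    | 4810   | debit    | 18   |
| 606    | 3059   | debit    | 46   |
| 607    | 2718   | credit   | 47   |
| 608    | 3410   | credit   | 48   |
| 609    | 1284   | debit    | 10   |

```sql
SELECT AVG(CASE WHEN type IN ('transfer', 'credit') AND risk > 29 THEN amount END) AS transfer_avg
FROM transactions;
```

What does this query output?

txn_id=600: ✓ → 3386
txn_id=601: ✓ → 2508
txn_id=602: ✗
txn_id=603: ✗
txn_id=604: ✓ → 246
txn_id=605: ✗
txn_id=606: ✗
txn_id=607: ✓ → 2718
txn_id=608: ✓ → 3410
txn_id=609: ✗
transfer_avg = (3386 + 2508 + 246 + 2718 + 3410) / 5 = 2453.6

2453.6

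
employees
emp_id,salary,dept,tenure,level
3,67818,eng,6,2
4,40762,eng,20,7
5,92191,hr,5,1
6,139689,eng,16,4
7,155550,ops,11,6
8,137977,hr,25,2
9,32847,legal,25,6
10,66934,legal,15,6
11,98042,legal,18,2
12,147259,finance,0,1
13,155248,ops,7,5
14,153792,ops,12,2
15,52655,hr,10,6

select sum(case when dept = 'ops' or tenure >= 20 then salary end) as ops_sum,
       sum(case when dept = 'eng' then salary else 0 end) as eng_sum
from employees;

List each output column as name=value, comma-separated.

ops_sum=676176, eng_sum=248269

[ops_sum: dept = 'ops' or tenure >= 20]
emp_id=3: ✗
emp_id=4: ✓ → 40762
emp_id=5: ✗
emp_id=6: ✗
emp_id=7: ✓ → 155550
emp_id=8: ✓ → 137977
emp_id=9: ✓ → 32847
emp_id=10: ✗
emp_id=11: ✗
emp_id=12: ✗
emp_id=13: ✓ → 155248
emp_id=14: ✓ → 153792
emp_id=15: ✗
ops_sum = 40762 + 155550 + 137977 + 32847 + 155248 + 153792 = 676176
—
[eng_sum: dept = 'eng']
emp_id=3: ✓ → 67818
emp_id=4: ✓ → 40762
emp_id=5: ✗
emp_id=6: ✓ → 139689
emp_id=7: ✗
emp_id=8: ✗
emp_id=9: ✗
emp_id=10: ✗
emp_id=11: ✗
emp_id=12: ✗
emp_id=13: ✗
emp_id=14: ✗
emp_id=15: ✗
eng_sum = 67818 + 40762 + 139689 = 248269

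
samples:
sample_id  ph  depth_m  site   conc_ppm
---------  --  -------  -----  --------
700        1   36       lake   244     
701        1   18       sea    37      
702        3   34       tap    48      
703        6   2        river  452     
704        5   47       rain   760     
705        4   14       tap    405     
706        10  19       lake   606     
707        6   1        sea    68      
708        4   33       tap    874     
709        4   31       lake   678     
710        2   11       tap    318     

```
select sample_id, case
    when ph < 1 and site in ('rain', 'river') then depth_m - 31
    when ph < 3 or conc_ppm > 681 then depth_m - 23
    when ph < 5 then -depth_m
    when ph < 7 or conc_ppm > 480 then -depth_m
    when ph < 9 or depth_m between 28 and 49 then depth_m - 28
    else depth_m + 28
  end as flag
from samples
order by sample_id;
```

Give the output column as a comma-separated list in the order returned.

sample_id=700: ph < 3 or conc_ppm > 681 → 13
sample_id=701: ph < 3 or conc_ppm > 681 → -5
sample_id=702: ph < 5 → -34
sample_id=703: ph < 7 or conc_ppm > 480 → -2
sample_id=704: ph < 3 or conc_ppm > 681 → 24
sample_id=705: ph < 5 → -14
sample_id=706: ph < 7 or conc_ppm > 480 → -19
sample_id=707: ph < 7 or conc_ppm > 480 → -1
sample_id=708: ph < 3 or conc_ppm > 681 → 10
sample_id=709: ph < 5 → -31
sample_id=710: ph < 3 or conc_ppm > 681 → -12

13, -5, -34, -2, 24, -14, -19, -1, 10, -31, -12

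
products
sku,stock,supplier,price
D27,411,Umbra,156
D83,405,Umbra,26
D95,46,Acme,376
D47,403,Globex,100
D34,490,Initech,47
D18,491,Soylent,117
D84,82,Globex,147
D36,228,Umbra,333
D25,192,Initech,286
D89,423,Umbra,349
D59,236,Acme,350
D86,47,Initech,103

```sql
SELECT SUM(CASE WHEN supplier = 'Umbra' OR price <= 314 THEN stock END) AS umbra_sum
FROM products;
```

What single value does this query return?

3172

sku=D27: ✓ → 411
sku=D83: ✓ → 405
sku=D95: ✗
sku=D47: ✓ → 403
sku=D34: ✓ → 490
sku=D18: ✓ → 491
sku=D84: ✓ → 82
sku=D36: ✓ → 228
sku=D25: ✓ → 192
sku=D89: ✓ → 423
sku=D59: ✗
sku=D86: ✓ → 47
umbra_sum = 411 + 405 + 403 + 490 + 491 + 82 + 228 + 192 + 423 + 47 = 3172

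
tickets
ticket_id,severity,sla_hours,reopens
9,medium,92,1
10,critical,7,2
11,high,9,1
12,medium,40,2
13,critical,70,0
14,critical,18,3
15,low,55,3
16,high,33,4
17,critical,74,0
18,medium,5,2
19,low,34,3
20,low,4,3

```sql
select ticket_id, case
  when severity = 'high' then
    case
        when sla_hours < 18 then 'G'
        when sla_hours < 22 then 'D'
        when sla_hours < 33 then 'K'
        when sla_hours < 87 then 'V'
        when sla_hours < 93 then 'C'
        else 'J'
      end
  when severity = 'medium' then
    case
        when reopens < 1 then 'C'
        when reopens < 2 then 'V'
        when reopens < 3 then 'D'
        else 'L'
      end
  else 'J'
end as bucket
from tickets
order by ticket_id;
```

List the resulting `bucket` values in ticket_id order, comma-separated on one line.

V, J, G, D, J, J, J, V, J, D, J, J

ticket_id=9: severity='medium' → inner[reopens < 2] → V
ticket_id=10: severity='critical' → outer ELSE → J
ticket_id=11: severity='high' → inner[sla_hours < 18] → G
ticket_id=12: severity='medium' → inner[reopens < 3] → D
ticket_id=13: severity='critical' → outer ELSE → J
ticket_id=14: severity='critical' → outer ELSE → J
ticket_id=15: severity='low' → outer ELSE → J
ticket_id=16: severity='high' → inner[sla_hours < 87] → V
ticket_id=17: severity='critical' → outer ELSE → J
ticket_id=18: severity='medium' → inner[reopens < 3] → D
ticket_id=19: severity='low' → outer ELSE → J
ticket_id=20: severity='low' → outer ELSE → J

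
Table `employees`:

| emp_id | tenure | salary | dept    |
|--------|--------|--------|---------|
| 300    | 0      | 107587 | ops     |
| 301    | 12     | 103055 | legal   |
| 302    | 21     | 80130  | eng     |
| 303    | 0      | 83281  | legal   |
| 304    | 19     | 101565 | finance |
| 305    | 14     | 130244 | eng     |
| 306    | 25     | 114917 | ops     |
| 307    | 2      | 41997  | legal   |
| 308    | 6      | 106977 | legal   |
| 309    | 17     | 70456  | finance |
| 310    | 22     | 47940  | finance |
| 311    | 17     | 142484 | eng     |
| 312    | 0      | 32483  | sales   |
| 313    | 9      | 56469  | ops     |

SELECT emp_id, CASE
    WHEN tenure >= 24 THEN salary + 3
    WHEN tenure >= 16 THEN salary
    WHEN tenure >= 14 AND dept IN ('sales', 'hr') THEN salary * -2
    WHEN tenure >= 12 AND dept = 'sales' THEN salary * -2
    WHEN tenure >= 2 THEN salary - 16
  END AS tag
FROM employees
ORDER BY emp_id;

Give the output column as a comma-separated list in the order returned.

emp_id=300: (no match → NULL) → NULL
emp_id=301: tenure >= 2 → 103039
emp_id=302: tenure >= 16 → 80130
emp_id=303: (no match → NULL) → NULL
emp_id=304: tenure >= 16 → 101565
emp_id=305: tenure >= 2 → 130228
emp_id=306: tenure >= 24 → 114920
emp_id=307: tenure >= 2 → 41981
emp_id=308: tenure >= 2 → 106961
emp_id=309: tenure >= 16 → 70456
emp_id=310: tenure >= 16 → 47940
emp_id=311: tenure >= 16 → 142484
emp_id=312: (no match → NULL) → NULL
emp_id=313: tenure >= 2 → 56453

NULL, 103039, 80130, NULL, 101565, 130228, 114920, 41981, 106961, 70456, 47940, 142484, NULL, 56453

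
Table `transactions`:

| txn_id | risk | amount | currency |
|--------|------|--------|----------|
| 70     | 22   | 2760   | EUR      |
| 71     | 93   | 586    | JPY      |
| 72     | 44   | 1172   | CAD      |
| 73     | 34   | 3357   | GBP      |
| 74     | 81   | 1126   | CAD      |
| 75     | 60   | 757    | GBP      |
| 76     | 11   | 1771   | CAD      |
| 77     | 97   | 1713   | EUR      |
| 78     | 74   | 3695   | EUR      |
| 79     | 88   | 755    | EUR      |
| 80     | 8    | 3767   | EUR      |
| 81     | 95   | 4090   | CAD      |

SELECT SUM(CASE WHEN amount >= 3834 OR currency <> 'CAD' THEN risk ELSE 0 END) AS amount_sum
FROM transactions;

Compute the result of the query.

571

txn_id=70: ✓ → 22
txn_id=71: ✓ → 93
txn_id=72: ✗
txn_id=73: ✓ → 34
txn_id=74: ✗
txn_id=75: ✓ → 60
txn_id=76: ✗
txn_id=77: ✓ → 97
txn_id=78: ✓ → 74
txn_id=79: ✓ → 88
txn_id=80: ✓ → 8
txn_id=81: ✓ → 95
amount_sum = 22 + 93 + 34 + 60 + 97 + 74 + 88 + 8 + 95 = 571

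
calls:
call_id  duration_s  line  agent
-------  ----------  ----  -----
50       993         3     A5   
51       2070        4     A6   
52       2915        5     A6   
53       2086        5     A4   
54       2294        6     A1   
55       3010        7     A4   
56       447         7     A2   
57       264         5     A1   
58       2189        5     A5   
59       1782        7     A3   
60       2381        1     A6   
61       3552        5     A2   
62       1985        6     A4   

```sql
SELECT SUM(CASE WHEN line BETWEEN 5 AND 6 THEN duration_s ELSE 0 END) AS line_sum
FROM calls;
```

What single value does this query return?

15285

call_id=50: ✗
call_id=51: ✗
call_id=52: ✓ → 2915
call_id=53: ✓ → 2086
call_id=54: ✓ → 2294
call_id=55: ✗
call_id=56: ✗
call_id=57: ✓ → 264
call_id=58: ✓ → 2189
call_id=59: ✗
call_id=60: ✗
call_id=61: ✓ → 3552
call_id=62: ✓ → 1985
line_sum = 2915 + 2086 + 2294 + 264 + 2189 + 3552 + 1985 = 15285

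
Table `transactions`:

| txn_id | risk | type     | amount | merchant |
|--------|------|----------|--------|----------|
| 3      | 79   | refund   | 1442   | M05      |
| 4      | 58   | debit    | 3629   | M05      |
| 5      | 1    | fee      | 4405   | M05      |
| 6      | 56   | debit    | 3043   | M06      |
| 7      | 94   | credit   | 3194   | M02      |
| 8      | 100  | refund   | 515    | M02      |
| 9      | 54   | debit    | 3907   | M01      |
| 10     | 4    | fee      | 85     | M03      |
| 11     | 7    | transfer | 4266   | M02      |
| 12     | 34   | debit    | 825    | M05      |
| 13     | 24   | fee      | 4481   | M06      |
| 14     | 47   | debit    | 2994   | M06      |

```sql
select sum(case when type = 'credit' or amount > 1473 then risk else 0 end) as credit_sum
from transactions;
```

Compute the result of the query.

txn_id=3: ✗
txn_id=4: ✓ → 58
txn_id=5: ✓ → 1
txn_id=6: ✓ → 56
txn_id=7: ✓ → 94
txn_id=8: ✗
txn_id=9: ✓ → 54
txn_id=10: ✗
txn_id=11: ✓ → 7
txn_id=12: ✗
txn_id=13: ✓ → 24
txn_id=14: ✓ → 47
credit_sum = 58 + 1 + 56 + 94 + 54 + 7 + 24 + 47 = 341

341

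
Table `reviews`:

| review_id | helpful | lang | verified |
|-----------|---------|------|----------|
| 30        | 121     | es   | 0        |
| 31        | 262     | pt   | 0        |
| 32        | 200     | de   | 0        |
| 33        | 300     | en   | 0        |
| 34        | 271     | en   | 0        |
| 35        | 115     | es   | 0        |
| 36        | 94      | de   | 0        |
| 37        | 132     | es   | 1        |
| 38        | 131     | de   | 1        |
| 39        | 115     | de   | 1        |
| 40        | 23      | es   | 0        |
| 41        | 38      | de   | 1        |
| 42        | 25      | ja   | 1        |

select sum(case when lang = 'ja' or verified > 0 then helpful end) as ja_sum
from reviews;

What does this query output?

441

review_id=30: ✗
review_id=31: ✗
review_id=32: ✗
review_id=33: ✗
review_id=34: ✗
review_id=35: ✗
review_id=36: ✗
review_id=37: ✓ → 132
review_id=38: ✓ → 131
review_id=39: ✓ → 115
review_id=40: ✗
review_id=41: ✓ → 38
review_id=42: ✓ → 25
ja_sum = 132 + 131 + 115 + 38 + 25 = 441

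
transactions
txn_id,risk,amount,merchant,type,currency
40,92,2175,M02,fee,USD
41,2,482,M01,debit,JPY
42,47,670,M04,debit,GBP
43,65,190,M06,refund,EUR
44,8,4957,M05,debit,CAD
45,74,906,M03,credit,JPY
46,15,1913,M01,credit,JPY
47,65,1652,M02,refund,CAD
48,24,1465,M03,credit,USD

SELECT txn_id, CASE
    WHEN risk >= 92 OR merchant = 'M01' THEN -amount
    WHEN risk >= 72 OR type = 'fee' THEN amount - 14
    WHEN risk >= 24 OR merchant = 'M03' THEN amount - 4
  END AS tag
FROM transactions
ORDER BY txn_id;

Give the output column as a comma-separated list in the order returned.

-2175, -482, 666, 186, NULL, 892, -1913, 1648, 1461

txn_id=40: risk >= 92 OR merchant = 'M01' → -2175
txn_id=41: risk >= 92 OR merchant = 'M01' → -482
txn_id=42: risk >= 24 OR merchant = 'M03' → 666
txn_id=43: risk >= 24 OR merchant = 'M03' → 186
txn_id=44: (no match → NULL) → NULL
txn_id=45: risk >= 72 OR type = 'fee' → 892
txn_id=46: risk >= 92 OR merchant = 'M01' → -1913
txn_id=47: risk >= 24 OR merchant = 'M03' → 1648
txn_id=48: risk >= 24 OR merchant = 'M03' → 1461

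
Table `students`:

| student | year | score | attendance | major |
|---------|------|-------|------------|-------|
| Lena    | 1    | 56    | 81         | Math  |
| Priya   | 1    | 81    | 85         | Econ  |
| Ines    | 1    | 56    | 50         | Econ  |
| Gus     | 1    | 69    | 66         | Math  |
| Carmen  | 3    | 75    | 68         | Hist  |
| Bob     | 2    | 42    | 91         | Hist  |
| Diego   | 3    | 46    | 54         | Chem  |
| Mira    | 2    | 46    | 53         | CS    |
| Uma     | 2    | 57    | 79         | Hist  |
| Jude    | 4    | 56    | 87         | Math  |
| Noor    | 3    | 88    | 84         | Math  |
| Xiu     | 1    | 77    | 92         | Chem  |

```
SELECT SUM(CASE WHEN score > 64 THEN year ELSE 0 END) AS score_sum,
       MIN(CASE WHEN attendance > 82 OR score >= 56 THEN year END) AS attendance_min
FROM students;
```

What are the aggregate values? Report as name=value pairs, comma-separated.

[score_sum: score > 64]
student=Lena: ✗
student=Priya: ✓ → 1
student=Ines: ✗
student=Gus: ✓ → 1
student=Carmen: ✓ → 3
student=Bob: ✗
student=Diego: ✗
student=Mira: ✗
student=Uma: ✗
student=Jude: ✗
student=Noor: ✓ → 3
student=Xiu: ✓ → 1
score_sum = 1 + 1 + 3 + 3 + 1 = 9
—
[attendance_min: attendance > 82 OR score >= 56]
student=Lena: ✓ → 1
student=Priya: ✓ → 1
student=Ines: ✓ → 1
student=Gus: ✓ → 1
student=Carmen: ✓ → 3
student=Bob: ✓ → 2
student=Diego: ✗
student=Mira: ✗
student=Uma: ✓ → 2
student=Jude: ✓ → 4
student=Noor: ✓ → 3
student=Xiu: ✓ → 1
attendance_min = MIN(1, 1, 1, 1, 3, 2, 2, 4, 3, 1) = 1

score_sum=9, attendance_min=1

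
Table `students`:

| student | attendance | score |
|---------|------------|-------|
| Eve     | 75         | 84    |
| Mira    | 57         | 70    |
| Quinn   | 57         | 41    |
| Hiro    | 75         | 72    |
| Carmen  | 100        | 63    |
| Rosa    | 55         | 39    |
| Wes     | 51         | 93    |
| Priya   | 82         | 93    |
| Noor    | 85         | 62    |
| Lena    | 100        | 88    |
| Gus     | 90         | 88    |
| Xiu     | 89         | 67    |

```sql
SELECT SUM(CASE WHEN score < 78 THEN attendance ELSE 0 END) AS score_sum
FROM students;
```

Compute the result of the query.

518

student=Eve: ✗
student=Mira: ✓ → 57
student=Quinn: ✓ → 57
student=Hiro: ✓ → 75
student=Carmen: ✓ → 100
student=Rosa: ✓ → 55
student=Wes: ✗
student=Priya: ✗
student=Noor: ✓ → 85
student=Lena: ✗
student=Gus: ✗
student=Xiu: ✓ → 89
score_sum = 57 + 57 + 75 + 100 + 55 + 85 + 89 = 518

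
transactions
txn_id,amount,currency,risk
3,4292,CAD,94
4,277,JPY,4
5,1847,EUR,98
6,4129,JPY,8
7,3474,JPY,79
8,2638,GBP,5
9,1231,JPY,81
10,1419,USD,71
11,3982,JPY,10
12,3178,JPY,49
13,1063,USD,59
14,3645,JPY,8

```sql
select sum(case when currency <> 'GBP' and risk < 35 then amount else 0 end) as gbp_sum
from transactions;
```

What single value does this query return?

12033

txn_id=3: ✗
txn_id=4: ✓ → 277
txn_id=5: ✗
txn_id=6: ✓ → 4129
txn_id=7: ✗
txn_id=8: ✗
txn_id=9: ✗
txn_id=10: ✗
txn_id=11: ✓ → 3982
txn_id=12: ✗
txn_id=13: ✗
txn_id=14: ✓ → 3645
gbp_sum = 277 + 4129 + 3982 + 3645 = 12033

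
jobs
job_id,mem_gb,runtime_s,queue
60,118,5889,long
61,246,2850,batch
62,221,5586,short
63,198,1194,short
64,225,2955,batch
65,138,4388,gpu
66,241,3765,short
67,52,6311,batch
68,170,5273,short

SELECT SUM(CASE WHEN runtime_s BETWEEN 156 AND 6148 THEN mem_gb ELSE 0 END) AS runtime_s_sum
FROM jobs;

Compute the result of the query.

job_id=60: ✓ → 118
job_id=61: ✓ → 246
job_id=62: ✓ → 221
job_id=63: ✓ → 198
job_id=64: ✓ → 225
job_id=65: ✓ → 138
job_id=66: ✓ → 241
job_id=67: ✗
job_id=68: ✓ → 170
runtime_s_sum = 118 + 246 + 221 + 198 + 225 + 138 + 241 + 170 = 1557

1557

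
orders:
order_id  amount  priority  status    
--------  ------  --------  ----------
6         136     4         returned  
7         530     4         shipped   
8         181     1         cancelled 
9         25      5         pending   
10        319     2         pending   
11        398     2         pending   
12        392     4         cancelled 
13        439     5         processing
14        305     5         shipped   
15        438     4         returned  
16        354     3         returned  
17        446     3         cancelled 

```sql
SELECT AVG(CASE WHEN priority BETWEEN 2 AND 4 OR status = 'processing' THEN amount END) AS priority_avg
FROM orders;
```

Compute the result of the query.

order_id=6: ✓ → 136
order_id=7: ✓ → 530
order_id=8: ✗
order_id=9: ✗
order_id=10: ✓ → 319
order_id=11: ✓ → 398
order_id=12: ✓ → 392
order_id=13: ✓ → 439
order_id=14: ✗
order_id=15: ✓ → 438
order_id=16: ✓ → 354
order_id=17: ✓ → 446
priority_avg = (136 + 530 + 319 + 398 + 392 + 439 + 438 + 354 + 446) / 9 = 383.5555555556

383.5555555556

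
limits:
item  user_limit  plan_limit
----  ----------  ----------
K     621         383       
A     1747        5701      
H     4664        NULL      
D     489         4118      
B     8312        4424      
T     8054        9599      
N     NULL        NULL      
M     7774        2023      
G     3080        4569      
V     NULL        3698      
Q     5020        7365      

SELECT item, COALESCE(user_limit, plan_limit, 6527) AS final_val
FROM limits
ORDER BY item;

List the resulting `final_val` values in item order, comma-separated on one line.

item=A: user_limit=1747 → 1747
item=B: user_limit=8312 → 8312
item=D: user_limit=489 → 489
item=G: user_limit=3080 → 3080
item=H: user_limit=4664 → 4664
item=K: user_limit=621 → 621
item=M: user_limit=7774 → 7774
item=N: user_limit=NULL, plan_limit=NULL, → literal 6527 → 6527
item=Q: user_limit=5020 → 5020
item=T: user_limit=8054 → 8054
item=V: user_limit=NULL, plan_limit=3698 → 3698

1747, 8312, 489, 3080, 4664, 621, 7774, 6527, 5020, 8054, 3698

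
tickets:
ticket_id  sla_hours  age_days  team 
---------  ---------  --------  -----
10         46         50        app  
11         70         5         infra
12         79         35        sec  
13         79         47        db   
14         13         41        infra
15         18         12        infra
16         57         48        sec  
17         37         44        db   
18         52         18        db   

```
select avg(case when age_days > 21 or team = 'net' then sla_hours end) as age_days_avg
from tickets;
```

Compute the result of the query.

51.8333333333

ticket_id=10: ✓ → 46
ticket_id=11: ✗
ticket_id=12: ✓ → 79
ticket_id=13: ✓ → 79
ticket_id=14: ✓ → 13
ticket_id=15: ✗
ticket_id=16: ✓ → 57
ticket_id=17: ✓ → 37
ticket_id=18: ✗
age_days_avg = (46 + 79 + 79 + 13 + 57 + 37) / 6 = 51.8333333333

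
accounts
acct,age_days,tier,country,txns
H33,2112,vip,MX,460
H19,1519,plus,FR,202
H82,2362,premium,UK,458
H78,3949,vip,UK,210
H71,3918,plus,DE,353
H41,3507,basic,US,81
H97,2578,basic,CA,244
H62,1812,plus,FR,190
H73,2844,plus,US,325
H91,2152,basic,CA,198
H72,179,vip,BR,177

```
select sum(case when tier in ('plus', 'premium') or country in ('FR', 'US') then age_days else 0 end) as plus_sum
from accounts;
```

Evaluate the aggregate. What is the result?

acct=H33: ✗
acct=H19: ✓ → 1519
acct=H82: ✓ → 2362
acct=H78: ✗
acct=H71: ✓ → 3918
acct=H41: ✓ → 3507
acct=H97: ✗
acct=H62: ✓ → 1812
acct=H73: ✓ → 2844
acct=H91: ✗
acct=H72: ✗
plus_sum = 1519 + 2362 + 3918 + 3507 + 1812 + 2844 = 15962

15962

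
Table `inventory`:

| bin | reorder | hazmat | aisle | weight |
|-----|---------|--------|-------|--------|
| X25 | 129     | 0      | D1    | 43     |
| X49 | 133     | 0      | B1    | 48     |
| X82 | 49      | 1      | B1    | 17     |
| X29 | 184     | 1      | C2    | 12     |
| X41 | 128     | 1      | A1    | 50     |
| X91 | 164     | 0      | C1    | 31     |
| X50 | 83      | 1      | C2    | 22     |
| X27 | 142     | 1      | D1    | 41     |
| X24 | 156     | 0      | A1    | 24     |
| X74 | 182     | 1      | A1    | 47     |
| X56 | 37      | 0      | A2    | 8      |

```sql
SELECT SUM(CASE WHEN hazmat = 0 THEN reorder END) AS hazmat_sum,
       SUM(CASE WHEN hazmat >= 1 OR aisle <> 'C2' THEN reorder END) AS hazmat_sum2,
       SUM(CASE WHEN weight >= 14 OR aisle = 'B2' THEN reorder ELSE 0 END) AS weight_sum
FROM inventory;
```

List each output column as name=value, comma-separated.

hazmat_sum=619, hazmat_sum2=1387, weight_sum=1166

[hazmat_sum: hazmat = 0]
bin=X25: ✓ → 129
bin=X49: ✓ → 133
bin=X82: ✗
bin=X29: ✗
bin=X41: ✗
bin=X91: ✓ → 164
bin=X50: ✗
bin=X27: ✗
bin=X24: ✓ → 156
bin=X74: ✗
bin=X56: ✓ → 37
hazmat_sum = 129 + 133 + 164 + 156 + 37 = 619
—
[hazmat_sum2: hazmat >= 1 OR aisle <> 'C2']
bin=X25: ✓ → 129
bin=X49: ✓ → 133
bin=X82: ✓ → 49
bin=X29: ✓ → 184
bin=X41: ✓ → 128
bin=X91: ✓ → 164
bin=X50: ✓ → 83
bin=X27: ✓ → 142
bin=X24: ✓ → 156
bin=X74: ✓ → 182
bin=X56: ✓ → 37
hazmat_sum2 = 129 + 133 + 49 + 184 + 128 + 164 + 83 + 142 + 156 + 182 + 37 = 1387
—
[weight_sum: weight >= 14 OR aisle = 'B2']
bin=X25: ✓ → 129
bin=X49: ✓ → 133
bin=X82: ✓ → 49
bin=X29: ✗
bin=X41: ✓ → 128
bin=X91: ✓ → 164
bin=X50: ✓ → 83
bin=X27: ✓ → 142
bin=X24: ✓ → 156
bin=X74: ✓ → 182
bin=X56: ✗
weight_sum = 129 + 133 + 49 + 128 + 164 + 83 + 142 + 156 + 182 = 1166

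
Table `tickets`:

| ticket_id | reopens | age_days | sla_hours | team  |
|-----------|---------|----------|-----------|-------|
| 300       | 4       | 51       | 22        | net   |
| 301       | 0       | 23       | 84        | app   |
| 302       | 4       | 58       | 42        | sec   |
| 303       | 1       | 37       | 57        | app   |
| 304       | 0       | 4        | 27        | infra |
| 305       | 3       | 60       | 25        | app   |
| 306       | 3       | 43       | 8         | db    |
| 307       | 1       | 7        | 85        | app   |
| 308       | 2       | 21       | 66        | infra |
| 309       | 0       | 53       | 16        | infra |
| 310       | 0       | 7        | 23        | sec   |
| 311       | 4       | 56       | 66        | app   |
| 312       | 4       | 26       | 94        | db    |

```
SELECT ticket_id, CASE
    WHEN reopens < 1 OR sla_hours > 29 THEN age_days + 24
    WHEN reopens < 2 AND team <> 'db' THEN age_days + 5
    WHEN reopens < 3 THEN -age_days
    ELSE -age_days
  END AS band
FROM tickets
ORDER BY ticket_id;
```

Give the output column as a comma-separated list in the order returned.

-51, 47, 82, 61, 28, -60, -43, 31, 45, 77, 31, 80, 50

ticket_id=300: ELSE → -51
ticket_id=301: reopens < 1 OR sla_hours > 29 → 47
ticket_id=302: reopens < 1 OR sla_hours > 29 → 82
ticket_id=303: reopens < 1 OR sla_hours > 29 → 61
ticket_id=304: reopens < 1 OR sla_hours > 29 → 28
ticket_id=305: ELSE → -60
ticket_id=306: ELSE → -43
ticket_id=307: reopens < 1 OR sla_hours > 29 → 31
ticket_id=308: reopens < 1 OR sla_hours > 29 → 45
ticket_id=309: reopens < 1 OR sla_hours > 29 → 77
ticket_id=310: reopens < 1 OR sla_hours > 29 → 31
ticket_id=311: reopens < 1 OR sla_hours > 29 → 80
ticket_id=312: reopens < 1 OR sla_hours > 29 → 50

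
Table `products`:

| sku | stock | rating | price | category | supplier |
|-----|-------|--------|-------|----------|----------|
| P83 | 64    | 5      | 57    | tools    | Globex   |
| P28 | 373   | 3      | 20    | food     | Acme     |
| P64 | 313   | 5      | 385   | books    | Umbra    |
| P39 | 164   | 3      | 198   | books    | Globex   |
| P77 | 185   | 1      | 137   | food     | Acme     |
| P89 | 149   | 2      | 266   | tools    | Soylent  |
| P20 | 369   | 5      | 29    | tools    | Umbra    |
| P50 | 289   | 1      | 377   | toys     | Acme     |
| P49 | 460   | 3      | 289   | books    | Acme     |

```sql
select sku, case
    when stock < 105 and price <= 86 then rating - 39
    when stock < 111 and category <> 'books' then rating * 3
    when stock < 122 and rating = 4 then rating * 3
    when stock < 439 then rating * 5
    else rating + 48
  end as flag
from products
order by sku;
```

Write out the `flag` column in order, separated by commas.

sku=P20: stock < 439 → 25
sku=P28: stock < 439 → 15
sku=P39: stock < 439 → 15
sku=P49: ELSE → 51
sku=P50: stock < 439 → 5
sku=P64: stock < 439 → 25
sku=P77: stock < 439 → 5
sku=P83: stock < 105 and price <= 86 → -34
sku=P89: stock < 439 → 10

25, 15, 15, 51, 5, 25, 5, -34, 10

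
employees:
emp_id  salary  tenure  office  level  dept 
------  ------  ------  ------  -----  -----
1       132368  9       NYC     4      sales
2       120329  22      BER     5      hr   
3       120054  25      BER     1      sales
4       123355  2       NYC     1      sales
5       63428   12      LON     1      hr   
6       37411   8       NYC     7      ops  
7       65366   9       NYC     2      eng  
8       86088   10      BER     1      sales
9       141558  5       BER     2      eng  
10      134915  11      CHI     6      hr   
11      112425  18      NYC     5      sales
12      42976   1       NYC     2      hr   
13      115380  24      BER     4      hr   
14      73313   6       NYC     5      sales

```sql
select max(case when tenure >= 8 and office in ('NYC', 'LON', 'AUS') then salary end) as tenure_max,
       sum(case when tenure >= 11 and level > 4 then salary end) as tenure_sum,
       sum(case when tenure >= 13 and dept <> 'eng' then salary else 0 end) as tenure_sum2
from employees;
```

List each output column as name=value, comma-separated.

[tenure_max: tenure >= 8 and office in ('NYC', 'LON', 'AUS')]
emp_id=1: ✓ → 132368
emp_id=2: ✗
emp_id=3: ✗
emp_id=4: ✗
emp_id=5: ✓ → 63428
emp_id=6: ✓ → 37411
emp_id=7: ✓ → 65366
emp_id=8: ✗
emp_id=9: ✗
emp_id=10: ✗
emp_id=11: ✓ → 112425
emp_id=12: ✗
emp_id=13: ✗
emp_id=14: ✗
tenure_max = MAX(132368, 63428, 37411, 65366, 112425) = 132368
—
[tenure_sum: tenure >= 11 and level > 4]
emp_id=1: ✗
emp_id=2: ✓ → 120329
emp_id=3: ✗
emp_id=4: ✗
emp_id=5: ✗
emp_id=6: ✗
emp_id=7: ✗
emp_id=8: ✗
emp_id=9: ✗
emp_id=10: ✓ → 134915
emp_id=11: ✓ → 112425
emp_id=12: ✗
emp_id=13: ✗
emp_id=14: ✗
tenure_sum = 120329 + 134915 + 112425 = 367669
—
[tenure_sum2: tenure >= 13 and dept <> 'eng']
emp_id=1: ✗
emp_id=2: ✓ → 120329
emp_id=3: ✓ → 120054
emp_id=4: ✗
emp_id=5: ✗
emp_id=6: ✗
emp_id=7: ✗
emp_id=8: ✗
emp_id=9: ✗
emp_id=10: ✗
emp_id=11: ✓ → 112425
emp_id=12: ✗
emp_id=13: ✓ → 115380
emp_id=14: ✗
tenure_sum2 = 120329 + 120054 + 112425 + 115380 = 468188

tenure_max=132368, tenure_sum=367669, tenure_sum2=468188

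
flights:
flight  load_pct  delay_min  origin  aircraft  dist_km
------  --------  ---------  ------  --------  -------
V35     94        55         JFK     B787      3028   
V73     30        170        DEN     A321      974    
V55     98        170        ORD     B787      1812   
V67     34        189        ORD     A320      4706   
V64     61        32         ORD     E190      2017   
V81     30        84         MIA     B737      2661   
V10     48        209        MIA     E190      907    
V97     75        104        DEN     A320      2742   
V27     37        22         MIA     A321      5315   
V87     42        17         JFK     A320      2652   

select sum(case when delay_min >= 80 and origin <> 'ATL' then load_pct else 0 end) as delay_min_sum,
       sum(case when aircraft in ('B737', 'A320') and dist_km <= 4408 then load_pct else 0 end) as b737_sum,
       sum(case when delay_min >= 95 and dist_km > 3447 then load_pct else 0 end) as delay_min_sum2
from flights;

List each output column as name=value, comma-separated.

[delay_min_sum: delay_min >= 80 and origin <> 'ATL']
flight=V35: ✗
flight=V73: ✓ → 30
flight=V55: ✓ → 98
flight=V67: ✓ → 34
flight=V64: ✗
flight=V81: ✓ → 30
flight=V10: ✓ → 48
flight=V97: ✓ → 75
flight=V27: ✗
flight=V87: ✗
delay_min_sum = 30 + 98 + 34 + 30 + 48 + 75 = 315
—
[b737_sum: aircraft in ('B737', 'A320') and dist_km <= 4408]
flight=V35: ✗
flight=V73: ✗
flight=V55: ✗
flight=V67: ✗
flight=V64: ✗
flight=V81: ✓ → 30
flight=V10: ✗
flight=V97: ✓ → 75
flight=V27: ✗
flight=V87: ✓ → 42
b737_sum = 30 + 75 + 42 = 147
—
[delay_min_sum2: delay_min >= 95 and dist_km > 3447]
flight=V35: ✗
flight=V73: ✗
flight=V55: ✗
flight=V67: ✓ → 34
flight=V64: ✗
flight=V81: ✗
flight=V10: ✗
flight=V97: ✗
flight=V27: ✗
flight=V87: ✗
delay_min_sum2 = 34

delay_min_sum=315, b737_sum=147, delay_min_sum2=34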